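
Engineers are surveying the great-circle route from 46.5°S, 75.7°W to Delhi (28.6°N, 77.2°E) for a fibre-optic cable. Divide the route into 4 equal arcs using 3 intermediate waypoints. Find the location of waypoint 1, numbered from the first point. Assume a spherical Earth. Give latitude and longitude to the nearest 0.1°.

≈ 52.0°S, 16.3°W

From cos δ = sin φ₁ sin φ₂ + cos φ₁ cos φ₂ cos Δλ, the central angle is δ ≈ 2.658 rad (152.3°).
Interpolate at f = 1/4 with slerp weights a = sin((1−f)δ)/sin δ ≈ 1.961, b = sin(fδ)/sin δ ≈ 1.326.
p = a·p₁ + b·p₂ ≈ (0.591, -0.173, -0.788); φ = arcsin(p_z) ≈ -51.97°, λ = atan2(p_y, p_x) ≈ -16.30°.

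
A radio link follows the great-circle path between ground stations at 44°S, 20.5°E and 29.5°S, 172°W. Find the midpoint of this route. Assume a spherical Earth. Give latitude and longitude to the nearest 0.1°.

Convert each endpoint to a unit vector on the sphere (x = cos φ cos λ, y = cos φ sin λ, z = sin φ).
The central angle between the endpoints is δ = arccos(p₁·p₂) ≈ 1.843 rad (105.6°).
Interpolate at f = 1/2 with slerp weights a = sin((1−f)δ)/sin δ ≈ 0.827, b = sin(fδ)/sin δ ≈ 0.827.
p = a·p₁ + b·p₂ ≈ (-0.156, 0.108, -0.982); φ = arcsin(p_z) ≈ -79.08°, λ = atan2(p_y, p_x) ≈ 145.19°.

≈ 79.1°S, 145.2°E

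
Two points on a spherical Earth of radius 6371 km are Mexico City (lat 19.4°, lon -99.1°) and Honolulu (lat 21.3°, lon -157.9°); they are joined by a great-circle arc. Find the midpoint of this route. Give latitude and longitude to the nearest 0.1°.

From cos δ = sin φ₁ sin φ₂ + cos φ₁ cos φ₂ cos Δλ, the central angle is δ ≈ 0.957 rad (54.8°).
Interpolate at f = 1/2 with slerp weights a = sin((1−f)δ)/sin δ ≈ 0.563, b = sin(fδ)/sin δ ≈ 0.563.
p = a·p₁ + b·p₂ ≈ (-0.570, -0.722, 0.392); φ = arcsin(p_z) ≈ 23.06°, λ = atan2(p_y, p_x) ≈ -128.30°.

≈ lat 23.1°, lon -128.3°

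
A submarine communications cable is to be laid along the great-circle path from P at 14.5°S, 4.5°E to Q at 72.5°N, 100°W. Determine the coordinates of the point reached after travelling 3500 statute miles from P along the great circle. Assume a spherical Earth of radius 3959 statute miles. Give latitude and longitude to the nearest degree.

≈ 34°N, 12°W

From cos δ = sin φ₁ sin φ₂ + cos φ₁ cos φ₂ cos Δλ, the central angle is δ ≈ 1.888 rad (108.2°). The total great-circle distance is δ·R ≈ 1.888 × 3959 ≈ 7474 mi, so the target fraction is f = 3500/7474 ≈ 0.468.
Interpolate at f ≈ 0.468 with slerp weights a = sin((1−f)δ)/sin δ ≈ 0.888, b = sin(fδ)/sin δ ≈ 0.814.
p = a·p₁ + b·p₂ ≈ (0.814, -0.174, 0.554); φ = arcsin(p_z) ≈ 33.64°, λ = atan2(p_y, p_x) ≈ -12.03°.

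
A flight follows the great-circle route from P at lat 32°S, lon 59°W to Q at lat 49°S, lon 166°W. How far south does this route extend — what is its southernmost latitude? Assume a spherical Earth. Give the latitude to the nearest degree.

≈ 57°S

The great circle lies in the plane with unit normal n̂ = (p₁ × p₂)/|p₁ × p₂|.
Here n̂_z ≈ -0.548; the vertex latitude is φ_max = arccos|n̂_z| ≈ 56.8°.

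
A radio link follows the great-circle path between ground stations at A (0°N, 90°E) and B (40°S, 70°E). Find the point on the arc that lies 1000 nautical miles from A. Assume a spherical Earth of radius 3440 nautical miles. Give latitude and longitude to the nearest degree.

≈ (15°S, 84°E)

From cos δ = sin φ₁ sin φ₂ + cos φ₁ cos φ₂ cos Δλ, the central angle is δ ≈ 0.767 rad (44.0°). The total great-circle distance is δ·R ≈ 0.767 × 3440 ≈ 2639 nmi, so the target fraction is f = 1000/2639 ≈ 0.379.
Interpolate at f ≈ 0.379 with slerp weights a = sin((1−f)δ)/sin δ ≈ 0.661, b = sin(fδ)/sin δ ≈ 0.413.
p = a·p₁ + b·p₂ ≈ (0.108, 0.958, -0.265); φ = arcsin(p_z) ≈ -15.39°, λ = atan2(p_y, p_x) ≈ 83.56°.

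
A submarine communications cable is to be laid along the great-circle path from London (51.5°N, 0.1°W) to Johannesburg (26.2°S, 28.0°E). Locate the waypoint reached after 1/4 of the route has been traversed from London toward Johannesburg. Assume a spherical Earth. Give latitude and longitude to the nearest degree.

≈ 33°N, 10°E

Convert each endpoint to a unit vector on the sphere (x = cos φ cos λ, y = cos φ sin λ, z = sin φ).
The central angle between the endpoints is δ = arccos(p₁·p₂) ≈ 1.423 rad (81.5°).
Interpolate at f = 1/4 with slerp weights a = sin((1−f)δ)/sin δ ≈ 0.886, b = sin(fδ)/sin δ ≈ 0.352.
p = a·p₁ + b·p₂ ≈ (0.830, 0.147, 0.538); φ = arcsin(p_z) ≈ 32.52°, λ = atan2(p_y, p_x) ≈ 10.07°.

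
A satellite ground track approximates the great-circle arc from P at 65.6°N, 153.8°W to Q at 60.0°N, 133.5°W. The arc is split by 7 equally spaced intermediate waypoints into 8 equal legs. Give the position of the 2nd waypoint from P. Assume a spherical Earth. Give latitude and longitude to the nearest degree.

The haversine formula gives a central angle δ ≈ 0.188 rad (10.8°) between the endpoints.
Interpolate at f = 2/8 with slerp weights a = sin((1−f)δ)/sin δ ≈ 0.752, b = sin(fδ)/sin δ ≈ 0.251.
p = a·p₁ + b·p₂ ≈ (-0.365, -0.228, 0.902); φ = arcsin(p_z) ≈ 64.49°, λ = atan2(p_y, p_x) ≈ -147.99°.

≈ 64°N, 148°W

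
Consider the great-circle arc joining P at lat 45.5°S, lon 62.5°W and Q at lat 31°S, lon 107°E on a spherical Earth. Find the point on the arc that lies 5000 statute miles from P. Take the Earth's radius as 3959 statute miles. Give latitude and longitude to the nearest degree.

≈ lat 61°S, lon 99°E

Write both endpoints as unit vectors p₁, p₂ with components (cos φ cos λ, cos φ sin λ, sin φ).
The central angle between the endpoints is δ = arccos(p₁·p₂) ≈ 1.796 rad (102.9°). The total great-circle distance is δ·R ≈ 1.796 × 3959 ≈ 7111 mi, so the target fraction is f = 5000/7111 ≈ 0.703.
Interpolate at f ≈ 0.703 with slerp weights a = sin((1−f)δ)/sin δ ≈ 0.521, b = sin(fδ)/sin δ ≈ 0.978.
p = a·p₁ + b·p₂ ≈ (-0.076, 0.477, -0.875); φ = arcsin(p_z) ≈ -61.10°, λ = atan2(p_y, p_x) ≈ 99.08°.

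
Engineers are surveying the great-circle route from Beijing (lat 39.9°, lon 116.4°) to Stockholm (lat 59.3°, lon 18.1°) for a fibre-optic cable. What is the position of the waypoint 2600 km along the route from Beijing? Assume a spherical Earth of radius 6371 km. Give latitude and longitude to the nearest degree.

≈ lat 57°, lon 91°

Write both endpoints as unit vectors p₁, p₂ with components (cos φ cos λ, cos φ sin λ, sin φ).
The central angle between the endpoints is δ = arccos(p₁·p₂) ≈ 1.053 rad (60.3°). The total great-circle distance is δ·R ≈ 1.053 × 6371 ≈ 6708 km, so the target fraction is f = 2600/6708 ≈ 0.388.
Interpolate at f ≈ 0.388 with slerp weights a = sin((1−f)δ)/sin δ ≈ 0.692, b = sin(fδ)/sin δ ≈ 0.457.
p = a·p₁ + b·p₂ ≈ (-0.014, 0.548, 0.836); φ = arcsin(p_z) ≈ 56.77°, λ = atan2(p_y, p_x) ≈ 91.50°.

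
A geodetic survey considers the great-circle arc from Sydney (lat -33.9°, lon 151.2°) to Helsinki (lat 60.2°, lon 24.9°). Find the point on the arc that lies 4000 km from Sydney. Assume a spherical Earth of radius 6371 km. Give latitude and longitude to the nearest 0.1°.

≈ lat -3.2°, lon 131.1°

From cos δ = sin φ₁ sin φ₂ + cos φ₁ cos φ₂ cos Δλ, the central angle is δ ≈ 2.386 rad (136.7°). The total great-circle distance is δ·R ≈ 2.386 × 6371 ≈ 15204 km, so the target fraction is f = 4000/15204 ≈ 0.263.
Interpolate at f ≈ 0.263 with slerp weights a = sin((1−f)δ)/sin δ ≈ 1.433, b = sin(fδ)/sin δ ≈ 0.857.
p = a·p₁ + b·p₂ ≈ (-0.656, 0.752, -0.056); φ = arcsin(p_z) ≈ -3.20°, λ = atan2(p_y, p_x) ≈ 131.09°.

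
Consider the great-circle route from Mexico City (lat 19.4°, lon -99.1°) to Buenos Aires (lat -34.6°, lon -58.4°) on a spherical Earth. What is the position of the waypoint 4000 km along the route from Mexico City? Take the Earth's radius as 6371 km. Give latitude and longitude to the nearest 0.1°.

≈ lat -10.4°, lon -78.6°

From cos δ = sin φ₁ sin φ₂ + cos φ₁ cos φ₂ cos Δλ, the central angle is δ ≈ 1.159 rad (66.4°). The total great-circle distance is δ·R ≈ 1.159 × 6371 ≈ 7386 km, so the target fraction is f = 4000/7386 ≈ 0.542.
Interpolate at f ≈ 0.542 with slerp weights a = sin((1−f)δ)/sin δ ≈ 0.553, b = sin(fδ)/sin δ ≈ 0.641.
p = a·p₁ + b·p₂ ≈ (0.194, -0.964, -0.180); φ = arcsin(p_z) ≈ -10.39°, λ = atan2(p_y, p_x) ≈ -78.63°.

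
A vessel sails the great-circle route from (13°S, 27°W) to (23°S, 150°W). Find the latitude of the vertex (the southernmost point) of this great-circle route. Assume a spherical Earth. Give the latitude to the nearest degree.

≈ 35°S

The great circle lies in the plane with unit normal n̂ = (p₁ × p₂)/|p₁ × p₂|.
Here n̂_z ≈ -0.821; the vertex latitude is φ_max = arccos|n̂_z| ≈ 34.8°.
Check via Clairaut: cos φ_max = |cos φ₁| · sin C = cos(13.0°)·sin(122.6°) ≈ 0.821, again giving ≈ 34.8°.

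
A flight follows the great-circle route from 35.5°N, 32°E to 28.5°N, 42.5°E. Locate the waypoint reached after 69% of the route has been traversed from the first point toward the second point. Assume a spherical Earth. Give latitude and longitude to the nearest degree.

Convert each endpoint to a unit vector on the sphere (x = cos φ cos λ, y = cos φ sin λ, z = sin φ).
The central angle between the endpoints is δ = arccos(p₁·p₂) ≈ 0.197 rad (11.3°).
Interpolate at f = 0.69 with slerp weights a = sin((1−f)δ)/sin δ ≈ 0.312, b = sin(fδ)/sin δ ≈ 0.692.
p = a·p₁ + b·p₂ ≈ (0.664, 0.546, 0.511); φ = arcsin(p_z) ≈ 30.76°, λ = atan2(p_y, p_x) ≈ 39.41°.

≈ 31°N, 39°E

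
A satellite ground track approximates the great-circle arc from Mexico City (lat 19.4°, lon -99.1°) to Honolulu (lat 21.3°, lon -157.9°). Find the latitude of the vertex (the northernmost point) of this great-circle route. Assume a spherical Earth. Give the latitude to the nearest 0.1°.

≈ 23.2°

The great circle lies in the plane with unit normal n̂ = (p₁ × p₂)/|p₁ × p₂|.
Here n̂_z ≈ -0.919; the vertex latitude is φ_max = arccos|n̂_z| ≈ 23.2°.
Check via Clairaut: cos φ_max = |cos φ₁| · sin C = cos(19.4°)·sin(77.1°) ≈ 0.919, again giving ≈ 23.2°.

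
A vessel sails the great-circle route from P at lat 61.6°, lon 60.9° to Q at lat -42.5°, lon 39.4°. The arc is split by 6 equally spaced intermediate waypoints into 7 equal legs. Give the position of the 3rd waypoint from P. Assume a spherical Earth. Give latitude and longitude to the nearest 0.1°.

Write both endpoints as unit vectors p₁, p₂ with components (cos φ cos λ, cos φ sin λ, sin φ).
The central angle between the endpoints is δ = arccos(p₁·p₂) ≈ 1.842 rad (105.5°).
Interpolate at f = 3/7 with slerp weights a = sin((1−f)δ)/sin δ ≈ 0.902, b = sin(fδ)/sin δ ≈ 0.737.
p = a·p₁ + b·p₂ ≈ (0.628, 0.720, 0.295); φ = arcsin(p_z) ≈ 17.18°, λ = atan2(p_y, p_x) ≈ 48.87°.

≈ lat 17.2°, lon 48.9°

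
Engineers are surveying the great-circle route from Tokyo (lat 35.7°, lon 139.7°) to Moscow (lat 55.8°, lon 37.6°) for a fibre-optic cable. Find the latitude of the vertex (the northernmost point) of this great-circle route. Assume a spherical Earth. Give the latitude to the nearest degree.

The great circle lies in the plane with unit normal n̂ = (p₁ × p₂)/|p₁ × p₂|.
Here n̂_z ≈ -0.484; the vertex latitude is φ_max = arccos|n̂_z| ≈ 61.1°.
Check via Clairaut: cos φ_max = |cos φ₁| · sin C = cos(35.7°)·sin(36.6°) ≈ 0.484, again giving ≈ 61.1°.

≈ 61°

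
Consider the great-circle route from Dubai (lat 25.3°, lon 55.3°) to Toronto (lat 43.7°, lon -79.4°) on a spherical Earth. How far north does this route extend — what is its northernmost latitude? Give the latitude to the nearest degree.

The great circle lies in the plane with unit normal n̂ = (p₁ × p₂)/|p₁ × p₂|.
Here n̂_z ≈ -0.471; the vertex latitude is φ_max = arccos|n̂_z| ≈ 61.9°.

≈ 62°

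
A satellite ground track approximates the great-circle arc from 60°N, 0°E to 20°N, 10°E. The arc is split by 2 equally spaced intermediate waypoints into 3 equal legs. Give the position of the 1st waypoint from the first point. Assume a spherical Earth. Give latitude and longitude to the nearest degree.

Write both endpoints as unit vectors p₁, p₂ with components (cos φ cos λ, cos φ sin λ, sin φ).
The central angle between the endpoints is δ = arccos(p₁·p₂) ≈ 0.709 rad (40.6°).
Interpolate at f = 1/3 with slerp weights a = sin((1−f)δ)/sin δ ≈ 0.699, b = sin(fδ)/sin δ ≈ 0.360.
p = a·p₁ + b·p₂ ≈ (0.682, 0.059, 0.729); φ = arcsin(p_z) ≈ 46.77°, λ = atan2(p_y, p_x) ≈ 4.91°.

≈ 47°N, 5°E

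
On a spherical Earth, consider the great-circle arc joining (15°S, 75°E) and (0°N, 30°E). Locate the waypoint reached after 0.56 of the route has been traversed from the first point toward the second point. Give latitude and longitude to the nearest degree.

From cos δ = sin φ₁ sin φ₂ + cos φ₁ cos φ₂ cos Δλ, the central angle is δ ≈ 0.819 rad (46.9°).
Interpolate at f = 0.56 with slerp weights a = sin((1−f)δ)/sin δ ≈ 0.483, b = sin(fδ)/sin δ ≈ 0.606.
p = a·p₁ + b·p₂ ≈ (0.646, 0.753, -0.125); φ = arcsin(p_z) ≈ -7.18°, λ = atan2(p_y, p_x) ≈ 49.41°.

≈ (7°S, 49°E)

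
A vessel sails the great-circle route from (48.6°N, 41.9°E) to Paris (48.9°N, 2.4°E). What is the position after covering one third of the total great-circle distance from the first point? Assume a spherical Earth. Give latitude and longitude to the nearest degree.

≈ (50°N, 29°E)

Convert each endpoint to a unit vector on the sphere (x = cos φ cos λ, y = cos φ sin λ, z = sin φ).
The central angle between the endpoints is δ = arccos(p₁·p₂) ≈ 0.449 rad (25.7°).
Interpolate at f = 1/3 with slerp weights a = sin((1−f)δ)/sin δ ≈ 0.679, b = sin(fδ)/sin δ ≈ 0.344.
p = a·p₁ + b·p₂ ≈ (0.560, 0.310, 0.768); φ = arcsin(p_z) ≈ 50.22°, λ = atan2(p_y, p_x) ≈ 28.93°.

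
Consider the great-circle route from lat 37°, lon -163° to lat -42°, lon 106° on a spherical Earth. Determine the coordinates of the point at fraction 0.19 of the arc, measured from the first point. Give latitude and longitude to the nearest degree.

Write both endpoints as unit vectors p₁, p₂ with components (cos φ cos λ, cos φ sin λ, sin φ).
The central angle between the endpoints is δ = arccos(p₁·p₂) ≈ 1.997 rad (114.4°).
Interpolate at f = 0.19 with slerp weights a = sin((1−f)δ)/sin δ ≈ 1.097, b = sin(fδ)/sin δ ≈ 0.407.
p = a·p₁ + b·p₂ ≈ (-0.921, 0.034, 0.388); φ = arcsin(p_z) ≈ 22.83°, λ = atan2(p_y, p_x) ≈ 177.86°.

≈ lat 23°, lon 178°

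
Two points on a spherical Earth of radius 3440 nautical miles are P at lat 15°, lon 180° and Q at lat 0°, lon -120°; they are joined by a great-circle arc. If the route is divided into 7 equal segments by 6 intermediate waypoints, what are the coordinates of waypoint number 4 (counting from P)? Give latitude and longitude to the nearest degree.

≈ lat 7°, lon -145°

Convert each endpoint to a unit vector on the sphere (x = cos φ cos λ, y = cos φ sin λ, z = sin φ).
The central angle between the endpoints is δ = arccos(p₁·p₂) ≈ 1.067 rad (61.1°).
Interpolate at f = 4/7 with slerp weights a = sin((1−f)δ)/sin δ ≈ 0.504, b = sin(fδ)/sin δ ≈ 0.654.
p = a·p₁ + b·p₂ ≈ (-0.814, -0.566, 0.130); φ = arcsin(p_z) ≈ 7.50°, λ = atan2(p_y, p_x) ≈ -145.17°.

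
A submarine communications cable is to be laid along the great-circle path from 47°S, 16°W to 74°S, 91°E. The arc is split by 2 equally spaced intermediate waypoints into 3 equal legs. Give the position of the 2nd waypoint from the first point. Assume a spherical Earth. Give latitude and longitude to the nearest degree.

≈ 74°S, 28°E

From cos δ = sin φ₁ sin φ₂ + cos φ₁ cos φ₂ cos Δλ, the central angle is δ ≈ 0.866 rad (49.6°).
Interpolate at f = 2/3 with slerp weights a = sin((1−f)δ)/sin δ ≈ 0.374, b = sin(fδ)/sin δ ≈ 0.716.
p = a·p₁ + b·p₂ ≈ (0.242, 0.127, -0.962); φ = arcsin(p_z) ≈ -74.16°, λ = atan2(p_y, p_x) ≈ 27.77°.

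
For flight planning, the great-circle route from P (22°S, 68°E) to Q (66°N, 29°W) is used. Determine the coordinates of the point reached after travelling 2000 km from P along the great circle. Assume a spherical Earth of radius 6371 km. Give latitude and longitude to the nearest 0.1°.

Convert each endpoint to a unit vector on the sphere (x = cos φ cos λ, y = cos φ sin λ, z = sin φ).
The central angle between the endpoints is δ = arccos(p₁·p₂) ≈ 1.969 rad (112.8°). The total great-circle distance is δ·R ≈ 1.969 × 6371 ≈ 12547 km, so the target fraction is f = 2000/12547 ≈ 0.159.
Interpolate at f ≈ 0.159 with slerp weights a = sin((1−f)δ)/sin δ ≈ 1.081, b = sin(fδ)/sin δ ≈ 0.335.
p = a·p₁ + b·p₂ ≈ (0.495, 0.863, -0.099); φ = arcsin(p_z) ≈ -5.68°, λ = atan2(p_y, p_x) ≈ 60.19°.

≈ (5.7°S, 60.2°E)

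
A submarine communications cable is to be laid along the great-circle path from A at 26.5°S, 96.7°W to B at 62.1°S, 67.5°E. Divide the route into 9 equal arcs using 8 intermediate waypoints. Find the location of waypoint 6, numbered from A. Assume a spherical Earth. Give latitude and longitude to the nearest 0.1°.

≈ 82.8°S, 34.5°W

The haversine formula gives a central angle δ ≈ 1.579 rad (90.5°) between the endpoints.
Interpolate at f = 6/9 with slerp weights a = sin((1−f)δ)/sin δ ≈ 0.503, b = sin(fδ)/sin δ ≈ 0.869.
p = a·p₁ + b·p₂ ≈ (0.103, -0.071, -0.992); φ = arcsin(p_z) ≈ -82.81°, λ = atan2(p_y, p_x) ≈ -34.54°.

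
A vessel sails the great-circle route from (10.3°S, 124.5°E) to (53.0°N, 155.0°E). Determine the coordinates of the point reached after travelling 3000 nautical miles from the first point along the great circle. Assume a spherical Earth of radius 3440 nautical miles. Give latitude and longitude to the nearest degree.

≈ (37°N, 143°E)

Write both endpoints as unit vectors p₁, p₂ with components (cos φ cos λ, cos φ sin λ, sin φ).
The central angle between the endpoints is δ = arccos(p₁·p₂) ≈ 1.195 rad (68.4°). The total great-circle distance is δ·R ≈ 1.195 × 3440 ≈ 4109 nmi, so the target fraction is f = 3000/4109 ≈ 0.730.
Interpolate at f ≈ 0.730 with slerp weights a = sin((1−f)δ)/sin δ ≈ 0.341, b = sin(fδ)/sin δ ≈ 0.823.
p = a·p₁ + b·p₂ ≈ (-0.639, 0.486, 0.597); φ = arcsin(p_z) ≈ 36.62°, λ = atan2(p_y, p_x) ≈ 142.76°.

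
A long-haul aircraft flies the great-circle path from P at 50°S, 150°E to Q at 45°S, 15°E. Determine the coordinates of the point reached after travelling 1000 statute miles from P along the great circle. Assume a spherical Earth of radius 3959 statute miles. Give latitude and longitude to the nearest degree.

The haversine formula gives a central angle δ ≈ 1.349 rad (77.3°) between the endpoints. The total great-circle distance is δ·R ≈ 1.349 × 3959 ≈ 5339 mi, so the target fraction is f = 1000/5339 ≈ 0.187.
Interpolate at f ≈ 0.187 with slerp weights a = sin((1−f)δ)/sin δ ≈ 0.912, b = sin(fδ)/sin δ ≈ 0.256.
p = a·p₁ + b·p₂ ≈ (-0.333, 0.340, -0.880); φ = arcsin(p_z) ≈ -61.60°, λ = atan2(p_y, p_x) ≈ 134.37°.

≈ 62°S, 134°E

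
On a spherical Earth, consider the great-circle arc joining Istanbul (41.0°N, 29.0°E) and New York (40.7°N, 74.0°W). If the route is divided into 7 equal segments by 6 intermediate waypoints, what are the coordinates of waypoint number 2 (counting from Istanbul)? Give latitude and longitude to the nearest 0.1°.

From cos δ = sin φ₁ sin φ₂ + cos φ₁ cos φ₂ cos Δλ, the central angle is δ ≈ 1.267 rad (72.6°).
Interpolate at f = 2/7 with slerp weights a = sin((1−f)δ)/sin δ ≈ 0.824, b = sin(fδ)/sin δ ≈ 0.371.
p = a·p₁ + b·p₂ ≈ (0.622, 0.031, 0.783); φ = arcsin(p_z) ≈ 51.51°, λ = atan2(p_y, p_x) ≈ 2.86°.

≈ 51.5°N, 2.9°E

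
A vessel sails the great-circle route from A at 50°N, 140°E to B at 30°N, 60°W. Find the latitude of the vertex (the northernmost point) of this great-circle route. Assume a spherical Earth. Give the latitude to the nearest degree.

≈ 79°N

The great circle lies in the plane with unit normal n̂ = (p₁ × p₂)/|p₁ × p₂|.
Here n̂_z ≈ +0.192; the vertex latitude is φ_max = arccos|n̂_z| ≈ 78.9°.
Check via Clairaut: cos φ_max = |cos φ₁| · sin C = cos(50.0°)·sin(17.4°) ≈ 0.192, again giving ≈ 78.9°.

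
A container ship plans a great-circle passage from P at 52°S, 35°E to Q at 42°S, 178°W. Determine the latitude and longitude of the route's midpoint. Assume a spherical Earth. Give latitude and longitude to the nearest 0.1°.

≈ 74.5°S, 126.1°E

Write both endpoints as unit vectors p₁, p₂ with components (cos φ cos λ, cos φ sin λ, sin φ).
The central angle between the endpoints is δ = arccos(p₁·p₂) ≈ 1.427 rad (81.7°).
Interpolate at f = 1/2 with slerp weights a = sin((1−f)δ)/sin δ ≈ 0.661, b = sin(fδ)/sin δ ≈ 0.661.
p = a·p₁ + b·p₂ ≈ (-0.158, 0.216, -0.964); φ = arcsin(p_z) ≈ -74.47°, λ = atan2(p_y, p_x) ≈ 126.07°.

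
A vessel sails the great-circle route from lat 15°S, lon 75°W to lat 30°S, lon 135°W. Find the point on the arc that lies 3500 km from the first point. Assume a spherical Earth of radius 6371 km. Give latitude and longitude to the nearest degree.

≈ lat 26°S, lon 106°W

Convert each endpoint to a unit vector on the sphere (x = cos φ cos λ, y = cos φ sin λ, z = sin φ).
The central angle between the endpoints is δ = arccos(p₁·p₂) ≈ 0.991 rad (56.8°). The total great-circle distance is δ·R ≈ 0.991 × 6371 ≈ 6315 km, so the target fraction is f = 3500/6315 ≈ 0.554.
Interpolate at f ≈ 0.554 with slerp weights a = sin((1−f)δ)/sin δ ≈ 0.511, b = sin(fδ)/sin δ ≈ 0.624.
p = a·p₁ + b·p₂ ≈ (-0.254, -0.859, -0.444); φ = arcsin(p_z) ≈ -26.38°, λ = atan2(p_y, p_x) ≈ -106.50°.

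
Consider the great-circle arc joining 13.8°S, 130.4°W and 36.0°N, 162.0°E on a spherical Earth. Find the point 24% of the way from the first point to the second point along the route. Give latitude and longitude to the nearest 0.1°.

Write both endpoints as unit vectors p₁, p₂ with components (cos φ cos λ, cos φ sin λ, sin φ).
The central angle between the endpoints is δ = arccos(p₁·p₂) ≈ 1.411 rad (80.8°).
Interpolate at f = 0.24 with slerp weights a = sin((1−f)δ)/sin δ ≈ 0.890, b = sin(fδ)/sin δ ≈ 0.336.
p = a·p₁ + b·p₂ ≈ (-0.819, -0.574, -0.014); φ = arcsin(p_z) ≈ -0.83°, λ = atan2(p_y, p_x) ≈ -144.98°.

≈ 0.8°S, 145.0°W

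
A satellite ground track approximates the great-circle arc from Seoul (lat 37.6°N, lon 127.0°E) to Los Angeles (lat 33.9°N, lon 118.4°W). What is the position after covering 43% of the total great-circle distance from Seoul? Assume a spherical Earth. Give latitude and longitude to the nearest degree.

Write both endpoints as unit vectors p₁, p₂ with components (cos φ cos λ, cos φ sin λ, sin φ).
The central angle between the endpoints is δ = arccos(p₁·p₂) ≈ 1.504 rad (86.2°).
Interpolate at f = 0.43 with slerp weights a = sin((1−f)δ)/sin δ ≈ 0.758, b = sin(fδ)/sin δ ≈ 0.604.
p = a·p₁ + b·p₂ ≈ (-0.600, 0.039, 0.799); φ = arcsin(p_z) ≈ 53.06°, λ = atan2(p_y, p_x) ≈ 176.32°.

≈ lat 53°N, lon 176°E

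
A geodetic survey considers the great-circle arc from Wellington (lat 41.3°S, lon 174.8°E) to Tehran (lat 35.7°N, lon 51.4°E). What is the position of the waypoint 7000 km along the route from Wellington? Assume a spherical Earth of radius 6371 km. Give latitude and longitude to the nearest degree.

≈ lat 9°S, lon 113°E

Write both endpoints as unit vectors p₁, p₂ with components (cos φ cos λ, cos φ sin λ, sin φ).
The central angle between the endpoints is δ = arccos(p₁·p₂) ≈ 2.376 rad (136.1°). The total great-circle distance is δ·R ≈ 2.376 × 6371 ≈ 15138 km, so the target fraction is f = 7000/15138 ≈ 0.462.
Interpolate at f ≈ 0.462 with slerp weights a = sin((1−f)δ)/sin δ ≈ 1.381, b = sin(fδ)/sin δ ≈ 1.285.
p = a·p₁ + b·p₂ ≈ (-0.382, 0.910, -0.162); φ = arcsin(p_z) ≈ -9.31°, λ = atan2(p_y, p_x) ≈ 112.80°.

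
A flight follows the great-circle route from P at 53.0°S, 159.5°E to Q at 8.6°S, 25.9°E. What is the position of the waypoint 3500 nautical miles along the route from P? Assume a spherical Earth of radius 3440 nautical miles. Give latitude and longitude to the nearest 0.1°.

From cos δ = sin φ₁ sin φ₂ + cos φ₁ cos φ₂ cos Δλ, the central angle is δ ≈ 1.866 rad (106.9°). The total great-circle distance is δ·R ≈ 1.866 × 3440 ≈ 6419 nmi, so the target fraction is f = 3500/6419 ≈ 0.545.
Interpolate at f ≈ 0.545 with slerp weights a = sin((1−f)δ)/sin δ ≈ 0.784, b = sin(fδ)/sin δ ≈ 0.889.
p = a·p₁ + b·p₂ ≈ (0.349, 0.549, -0.759); φ = arcsin(p_z) ≈ -49.40°, λ = atan2(p_y, p_x) ≈ 57.58°.

≈ 49.4°S, 57.6°E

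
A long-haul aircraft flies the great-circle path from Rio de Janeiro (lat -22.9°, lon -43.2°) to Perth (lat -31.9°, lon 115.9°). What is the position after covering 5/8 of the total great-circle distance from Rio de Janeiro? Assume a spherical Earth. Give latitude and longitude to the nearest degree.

≈ lat -68°, lon 68°

Convert each endpoint to a unit vector on the sphere (x = cos φ cos λ, y = cos φ sin λ, z = sin φ).
The central angle between the endpoints is δ = arccos(p₁·p₂) ≈ 2.123 rad (121.7°).
Interpolate at f = 5/8 with slerp weights a = sin((1−f)δ)/sin δ ≈ 0.840, b = sin(fδ)/sin δ ≈ 1.140.
p = a·p₁ + b·p₂ ≈ (0.141, 0.341, -0.929); φ = arcsin(p_z) ≈ -68.33°, λ = atan2(p_y, p_x) ≈ 67.53°.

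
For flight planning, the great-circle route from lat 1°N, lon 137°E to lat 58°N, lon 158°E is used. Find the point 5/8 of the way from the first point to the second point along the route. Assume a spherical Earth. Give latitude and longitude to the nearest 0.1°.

≈ lat 37.0°N, lon 146.6°E

Convert each endpoint to a unit vector on the sphere (x = cos φ cos λ, y = cos φ sin λ, z = sin φ).
The central angle between the endpoints is δ = arccos(p₁·p₂) ≈ 1.036 rad (59.4°).
Interpolate at f = 5/8 with slerp weights a = sin((1−f)δ)/sin δ ≈ 0.440, b = sin(fδ)/sin δ ≈ 0.701.
p = a·p₁ + b·p₂ ≈ (-0.666, 0.439, 0.602); φ = arcsin(p_z) ≈ 37.03°, λ = atan2(p_y, p_x) ≈ 146.60°.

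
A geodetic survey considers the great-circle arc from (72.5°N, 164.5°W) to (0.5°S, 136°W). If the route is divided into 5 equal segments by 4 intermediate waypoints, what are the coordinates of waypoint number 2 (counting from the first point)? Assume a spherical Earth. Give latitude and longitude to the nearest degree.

≈ (44°N, 144°W)

Write both endpoints as unit vectors p₁, p₂ with components (cos φ cos λ, cos φ sin λ, sin φ).
The central angle between the endpoints is δ = arccos(p₁·p₂) ≈ 1.312 rad (75.2°).
Interpolate at f = 2/5 with slerp weights a = sin((1−f)δ)/sin δ ≈ 0.733, b = sin(fδ)/sin δ ≈ 0.518.
p = a·p₁ + b·p₂ ≈ (-0.585, -0.419, 0.694); φ = arcsin(p_z) ≈ 43.97°, λ = atan2(p_y, p_x) ≈ -144.40°.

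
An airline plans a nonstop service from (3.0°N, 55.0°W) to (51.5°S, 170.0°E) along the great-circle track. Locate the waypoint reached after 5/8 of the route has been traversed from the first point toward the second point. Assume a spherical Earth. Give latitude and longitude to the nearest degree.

≈ (55°S, 112°W)

Convert each endpoint to a unit vector on the sphere (x = cos φ cos λ, y = cos φ sin λ, z = sin φ).
The central angle between the endpoints is δ = arccos(p₁·p₂) ≈ 2.072 rad (118.7°).
Interpolate at f = 5/8 with slerp weights a = sin((1−f)δ)/sin δ ≈ 0.800, b = sin(fδ)/sin δ ≈ 1.097.
p = a·p₁ + b·p₂ ≈ (-0.215, -0.535, -0.817); φ = arcsin(p_z) ≈ -54.77°, λ = atan2(p_y, p_x) ≈ -111.85°.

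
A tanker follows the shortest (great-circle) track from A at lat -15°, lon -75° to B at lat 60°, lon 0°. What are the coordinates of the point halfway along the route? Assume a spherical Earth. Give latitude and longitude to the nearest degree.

≈ lat 27°, lon -51°

Convert each endpoint to a unit vector on the sphere (x = cos φ cos λ, y = cos φ sin λ, z = sin φ).
The central angle between the endpoints is δ = arccos(p₁·p₂) ≈ 1.670 rad (95.7°).
Interpolate at f = 1/2 with slerp weights a = sin((1−f)δ)/sin δ ≈ 0.745, b = sin(fδ)/sin δ ≈ 0.745.
p = a·p₁ + b·p₂ ≈ (0.559, -0.695, 0.452); φ = arcsin(p_z) ≈ 26.90°, λ = atan2(p_y, p_x) ≈ -51.21°.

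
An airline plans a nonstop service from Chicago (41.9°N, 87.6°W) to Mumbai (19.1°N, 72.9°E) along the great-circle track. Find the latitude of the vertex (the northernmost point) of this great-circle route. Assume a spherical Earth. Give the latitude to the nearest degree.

The great circle lies in the plane with unit normal n̂ = (p₁ × p₂)/|p₁ × p₂|.
Here n̂_z ≈ +0.262; the vertex latitude is φ_max = arccos|n̂_z| ≈ 74.8°.
Check via Clairaut: cos φ_max = |cos φ₁| · sin C = cos(41.9°)·sin(20.6°) ≈ 0.262, again giving ≈ 74.8°.

≈ 75°N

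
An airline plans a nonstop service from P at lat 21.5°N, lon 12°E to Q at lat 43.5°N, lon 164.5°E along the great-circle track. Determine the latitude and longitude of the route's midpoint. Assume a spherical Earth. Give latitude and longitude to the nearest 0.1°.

≈ lat 67.3°N, lon 61.4°E

From cos δ = sin φ₁ sin φ₂ + cos φ₁ cos φ₂ cos Δλ, the central angle is δ ≈ 1.924 rad (110.3°).
Interpolate at f = 1/2 with slerp weights a = sin((1−f)δ)/sin δ ≈ 0.875, b = sin(fδ)/sin δ ≈ 0.875.
p = a·p₁ + b·p₂ ≈ (0.185, 0.339, 0.923); φ = arcsin(p_z) ≈ 67.31°, λ = atan2(p_y, p_x) ≈ 61.41°.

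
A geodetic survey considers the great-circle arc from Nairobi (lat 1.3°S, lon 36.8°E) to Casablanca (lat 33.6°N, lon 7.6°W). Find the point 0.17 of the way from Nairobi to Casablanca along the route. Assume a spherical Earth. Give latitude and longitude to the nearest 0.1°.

≈ lat 5.1°N, lon 30.2°E

Convert each endpoint to a unit vector on the sphere (x = cos φ cos λ, y = cos φ sin λ, z = sin φ).
The central angle between the endpoints is δ = arccos(p₁·p₂) ≈ 0.949 rad (54.4°).
Interpolate at f = 0.17 with slerp weights a = sin((1−f)δ)/sin δ ≈ 0.872, b = sin(fδ)/sin δ ≈ 0.198.
p = a·p₁ + b·p₂ ≈ (0.861, 0.500, 0.090); φ = arcsin(p_z) ≈ 5.14°, λ = atan2(p_y, p_x) ≈ 30.16°.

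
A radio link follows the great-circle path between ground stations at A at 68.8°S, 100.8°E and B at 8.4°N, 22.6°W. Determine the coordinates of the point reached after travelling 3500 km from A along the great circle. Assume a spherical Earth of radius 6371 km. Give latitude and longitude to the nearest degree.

Write both endpoints as unit vectors p₁, p₂ with components (cos φ cos λ, cos φ sin λ, sin φ).
The central angle between the endpoints is δ = arccos(p₁·p₂) ≈ 1.910 rad (109.5°). The total great-circle distance is δ·R ≈ 1.910 × 6371 ≈ 12171 km, so the target fraction is f = 3500/12171 ≈ 0.288.
Interpolate at f ≈ 0.288 with slerp weights a = sin((1−f)δ)/sin δ ≈ 1.037, b = sin(fδ)/sin δ ≈ 0.554.
p = a·p₁ + b·p₂ ≈ (0.435, 0.158, -0.886); φ = arcsin(p_z) ≈ -62.40°, λ = atan2(p_y, p_x) ≈ 19.94°.

≈ 62°S, 20°E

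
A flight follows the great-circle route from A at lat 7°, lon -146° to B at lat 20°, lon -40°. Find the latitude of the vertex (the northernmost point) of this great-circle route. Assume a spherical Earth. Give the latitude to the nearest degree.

The great circle lies in the plane with unit normal n̂ = (p₁ × p₂)/|p₁ × p₂|.
Here n̂_z ≈ +0.918; the vertex latitude is φ_max = arccos|n̂_z| ≈ 23.3°.
Check via Clairaut: cos φ_max = |cos φ₁| · sin C = cos(7.0°)·sin(67.7°) ≈ 0.918, again giving ≈ 23.3°.

≈ 23°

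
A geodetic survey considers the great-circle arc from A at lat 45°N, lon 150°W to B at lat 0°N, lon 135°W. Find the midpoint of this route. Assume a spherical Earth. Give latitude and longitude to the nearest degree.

Convert each endpoint to a unit vector on the sphere (x = cos φ cos λ, y = cos φ sin λ, z = sin φ).
The central angle between the endpoints is δ = arccos(p₁·p₂) ≈ 0.819 rad (46.9°).
Interpolate at f = 1/2 with slerp weights a = sin((1−f)δ)/sin δ ≈ 0.545, b = sin(fδ)/sin δ ≈ 0.545.
p = a·p₁ + b·p₂ ≈ (-0.719, -0.578, 0.385); φ = arcsin(p_z) ≈ 22.67°, λ = atan2(p_y, p_x) ≈ -141.21°.

≈ lat 23°N, lon 141°W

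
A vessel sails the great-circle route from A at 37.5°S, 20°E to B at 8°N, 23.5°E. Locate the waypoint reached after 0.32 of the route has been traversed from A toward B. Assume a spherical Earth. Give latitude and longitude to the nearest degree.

≈ 23°S, 21°E

The haversine formula gives a central angle δ ≈ 0.796 rad (45.6°) between the endpoints.
Interpolate at f = 0.32 with slerp weights a = sin((1−f)δ)/sin δ ≈ 0.721, b = sin(fδ)/sin δ ≈ 0.353.
p = a·p₁ + b·p₂ ≈ (0.858, 0.335, -0.390); φ = arcsin(p_z) ≈ -22.95°, λ = atan2(p_y, p_x) ≈ 21.33°.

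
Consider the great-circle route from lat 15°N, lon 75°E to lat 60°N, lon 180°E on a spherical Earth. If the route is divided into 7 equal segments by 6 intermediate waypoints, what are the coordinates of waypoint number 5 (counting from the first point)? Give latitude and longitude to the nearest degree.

The haversine formula gives a central angle δ ≈ 1.471 rad (84.3°) between the endpoints.
Interpolate at f = 5/7 with slerp weights a = sin((1−f)δ)/sin δ ≈ 0.410, b = sin(fδ)/sin δ ≈ 0.872.
p = a·p₁ + b·p₂ ≈ (-0.334, 0.383, 0.862); φ = arcsin(p_z) ≈ 59.49°, λ = atan2(p_y, p_x) ≈ 131.08°.

≈ lat 59°N, lon 131°E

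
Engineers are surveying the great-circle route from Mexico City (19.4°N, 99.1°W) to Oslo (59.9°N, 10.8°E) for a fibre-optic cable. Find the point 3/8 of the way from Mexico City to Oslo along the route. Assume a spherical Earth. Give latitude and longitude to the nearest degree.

≈ (45°N, 79°W)

Write both endpoints as unit vectors p₁, p₂ with components (cos φ cos λ, cos φ sin λ, sin φ).
The central angle between the endpoints is δ = arccos(p₁·p₂) ≈ 1.444 rad (82.7°).
Interpolate at f = 3/8 with slerp weights a = sin((1−f)δ)/sin δ ≈ 0.791, b = sin(fδ)/sin δ ≈ 0.520.
p = a·p₁ + b·p₂ ≈ (0.138, -0.688, 0.712); φ = arcsin(p_z) ≈ 45.43°, λ = atan2(p_y, p_x) ≈ -78.66°.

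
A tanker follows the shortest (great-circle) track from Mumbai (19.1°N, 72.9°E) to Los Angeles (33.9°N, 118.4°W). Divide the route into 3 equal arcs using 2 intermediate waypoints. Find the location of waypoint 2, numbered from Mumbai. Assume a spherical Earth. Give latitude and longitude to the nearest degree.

Convert each endpoint to a unit vector on the sphere (x = cos φ cos λ, y = cos φ sin λ, z = sin φ).
The central angle between the endpoints is δ = arccos(p₁·p₂) ≈ 2.198 rad (125.9°).
Interpolate at f = 2/3 with slerp weights a = sin((1−f)δ)/sin δ ≈ 0.826, b = sin(fδ)/sin δ ≈ 1.228.
p = a·p₁ + b·p₂ ≈ (-0.255, -0.151, 0.955); φ = arcsin(p_z) ≈ 72.76°, λ = atan2(p_y, p_x) ≈ -149.45°.

≈ 73°N, 149°W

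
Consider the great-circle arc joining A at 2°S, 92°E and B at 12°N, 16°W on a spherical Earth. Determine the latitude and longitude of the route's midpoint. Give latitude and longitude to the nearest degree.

From cos δ = sin φ₁ sin φ₂ + cos φ₁ cos φ₂ cos Δλ, the central angle is δ ≈ 1.885 rad (108.0°).
Interpolate at f = 1/2 with slerp weights a = sin((1−f)δ)/sin δ ≈ 0.851, b = sin(fδ)/sin δ ≈ 0.851.
p = a·p₁ + b·p₂ ≈ (0.770, 0.620, 0.147); φ = arcsin(p_z) ≈ 8.47°, λ = atan2(p_y, p_x) ≈ 38.85°.

≈ 8°N, 39°E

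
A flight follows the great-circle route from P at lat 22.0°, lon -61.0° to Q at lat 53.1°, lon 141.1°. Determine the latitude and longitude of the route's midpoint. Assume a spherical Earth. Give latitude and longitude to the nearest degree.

≈ lat 70°, lon -92°

Write both endpoints as unit vectors p₁, p₂ with components (cos φ cos λ, cos φ sin λ, sin φ).
The central angle between the endpoints is δ = arccos(p₁·p₂) ≈ 1.789 rad (102.5°).
Interpolate at f = 1/2 with slerp weights a = sin((1−f)δ)/sin δ ≈ 0.799, b = sin(fδ)/sin δ ≈ 0.799.
p = a·p₁ + b·p₂ ≈ (-0.014, -0.347, 0.938); φ = arcsin(p_z) ≈ 69.71°, λ = atan2(p_y, p_x) ≈ -92.34°.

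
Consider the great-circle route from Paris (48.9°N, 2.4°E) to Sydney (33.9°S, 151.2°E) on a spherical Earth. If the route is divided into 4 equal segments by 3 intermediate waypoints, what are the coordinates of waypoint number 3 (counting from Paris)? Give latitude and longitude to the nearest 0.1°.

≈ 5.3°S, 124.0°E

Convert each endpoint to a unit vector on the sphere (x = cos φ cos λ, y = cos φ sin λ, z = sin φ).
The central angle between the endpoints is δ = arccos(p₁·p₂) ≈ 2.662 rad (152.5°).
Interpolate at f = 3/4 with slerp weights a = sin((1−f)δ)/sin δ ≈ 1.337, b = sin(fδ)/sin δ ≈ 1.973.
p = a·p₁ + b·p₂ ≈ (-0.557, 0.826, -0.093); φ = arcsin(p_z) ≈ -5.32°, λ = atan2(p_y, p_x) ≈ 123.99°.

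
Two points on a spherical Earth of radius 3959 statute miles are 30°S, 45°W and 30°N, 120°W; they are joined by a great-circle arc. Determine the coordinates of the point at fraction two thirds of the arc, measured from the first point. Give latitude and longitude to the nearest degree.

≈ 11°N, 94°W

Write both endpoints as unit vectors p₁, p₂ with components (cos φ cos λ, cos φ sin λ, sin φ).
The central angle between the endpoints is δ = arccos(p₁·p₂) ≈ 1.627 rad (93.2°).
Interpolate at f = 2/3 with slerp weights a = sin((1−f)δ)/sin δ ≈ 0.517, b = sin(fδ)/sin δ ≈ 0.885.
p = a·p₁ + b·p₂ ≈ (-0.067, -0.981, 0.184); φ = arcsin(p_z) ≈ 10.62°, λ = atan2(p_y, p_x) ≈ -93.90°.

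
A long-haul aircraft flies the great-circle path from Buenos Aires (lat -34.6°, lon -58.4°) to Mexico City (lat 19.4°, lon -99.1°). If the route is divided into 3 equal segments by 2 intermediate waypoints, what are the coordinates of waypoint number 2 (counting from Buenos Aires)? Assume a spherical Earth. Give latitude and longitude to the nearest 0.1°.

Convert each endpoint to a unit vector on the sphere (x = cos φ cos λ, y = cos φ sin λ, z = sin φ).
The central angle between the endpoints is δ = arccos(p₁·p₂) ≈ 1.159 rad (66.4°).
Interpolate at f = 2/3 with slerp weights a = sin((1−f)δ)/sin δ ≈ 0.411, b = sin(fδ)/sin δ ≈ 0.762.
p = a·p₁ + b·p₂ ≈ (0.064, -0.998, 0.020); φ = arcsin(p_z) ≈ 1.12°, λ = atan2(p_y, p_x) ≈ -86.35°.

≈ lat 1.1°, lon -86.3°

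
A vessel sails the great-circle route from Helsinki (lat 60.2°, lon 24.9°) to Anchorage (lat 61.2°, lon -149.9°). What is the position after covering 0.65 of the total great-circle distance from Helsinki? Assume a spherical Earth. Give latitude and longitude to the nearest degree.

≈ lat 82°, lon -143°

From cos δ = sin φ₁ sin φ₂ + cos φ₁ cos φ₂ cos Δλ, the central angle is δ ≈ 1.022 rad (58.5°).
Interpolate at f = 0.65 with slerp weights a = sin((1−f)δ)/sin δ ≈ 0.410, b = sin(fδ)/sin δ ≈ 0.723.
p = a·p₁ + b·p₂ ≈ (-0.116, -0.089, 0.989); φ = arcsin(p_z) ≈ 81.59°, λ = atan2(p_y, p_x) ≈ -142.64°.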